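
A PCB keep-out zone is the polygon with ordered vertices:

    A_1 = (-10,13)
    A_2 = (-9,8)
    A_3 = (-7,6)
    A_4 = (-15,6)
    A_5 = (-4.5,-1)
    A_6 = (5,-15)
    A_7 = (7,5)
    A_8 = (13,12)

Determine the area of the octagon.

Σ = (37) + (2) + (48) + (42) + (72.5) + (130) + (19) + (289) = 639.5
Area = |Σ|/2 = 319.75.

319.75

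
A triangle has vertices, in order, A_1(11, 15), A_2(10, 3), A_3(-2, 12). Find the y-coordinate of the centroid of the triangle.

Apply the shoelace (surveyor's) formula. First the cross-terms c_i = x_i·y_{i+1} − x_{i+1}·y_i:
  -117, 126, -162  ⇒  2A = -153, A = -76.5.
Then Σ (y_i + y_{i+1})·c_i = -4590, so ȳ = -4590 / (6·(-76.5)) = 10.

10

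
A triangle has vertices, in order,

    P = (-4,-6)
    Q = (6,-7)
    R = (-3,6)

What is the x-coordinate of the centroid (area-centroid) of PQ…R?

Apply the shoelace formula. First the cross-terms c_i = x_i·y_{i+1} − x_{i+1}·y_i:
  64, 15, 42  ⇒  2A = 121, A = 60.5.
Then Σ (x_i + x_{i+1})·c_i = -121, so x̄ = -121 / (6·60.5) = -1/3.

-1/3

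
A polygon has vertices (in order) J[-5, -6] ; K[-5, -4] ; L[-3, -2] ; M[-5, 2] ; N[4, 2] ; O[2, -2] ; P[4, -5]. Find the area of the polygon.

Apply Gauss's area formula: 2A = Σ (x_i·y_{i+1} − x_{i+1}·y_i), indices taken mod 7.
J→K: (-5)(-4) − (-5)(-6) = -10
K→L: (-5)(-2) − (-3)(-4) = -2
L→M: (-3)(2) − (-5)(-2) = -16
M→N: (-5)(2) − (4)(2) = -18
N→O: (4)(-2) − (2)(2) = -12
O→P: (2)(-5) − (4)(-2) = -2
P→J: (4)(-6) − (-5)(-5) = -49
Σ = -109
Area = |Σ|/2 = 54.5.

54.5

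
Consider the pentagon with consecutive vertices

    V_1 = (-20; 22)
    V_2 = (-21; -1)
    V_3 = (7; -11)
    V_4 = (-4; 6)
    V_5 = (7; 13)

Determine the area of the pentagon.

519

Σ = (482) + (238) + (-2) + (-94) + (414) = 1038
Area = |Σ|/2 = 519.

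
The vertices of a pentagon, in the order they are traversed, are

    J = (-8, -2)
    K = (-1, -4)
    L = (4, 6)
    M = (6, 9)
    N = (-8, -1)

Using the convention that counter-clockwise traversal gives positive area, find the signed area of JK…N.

J→K: (-8)(-4) − (-1)(-2) = 30
K→L: (-1)(6) − (4)(-4) = 10
L→M: (4)(9) − (6)(6) = 0
M→N: (6)(-1) − (-8)(9) = 66
N→J: (-8)(-2) − (-8)(-1) = 8
Σ = 114
Signed area = Σ/2 = 57 (positive ⇒ counter-clockwise traversal).

57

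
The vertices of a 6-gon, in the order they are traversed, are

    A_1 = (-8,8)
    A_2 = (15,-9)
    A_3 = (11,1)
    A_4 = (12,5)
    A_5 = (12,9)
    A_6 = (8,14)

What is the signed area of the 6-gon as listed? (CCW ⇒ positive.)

Apply the shoelace (surveyor's) formula: 2A = Σ (x_i·y_{i+1} − x_{i+1}·y_i), indices taken mod 6.
Cross-terms: -48, 114, 43, 48, 96, 176  ⇒  Σ = 429
Signed area = Σ/2 = 214.5 (positive ⇒ counter-clockwise traversal).

214.5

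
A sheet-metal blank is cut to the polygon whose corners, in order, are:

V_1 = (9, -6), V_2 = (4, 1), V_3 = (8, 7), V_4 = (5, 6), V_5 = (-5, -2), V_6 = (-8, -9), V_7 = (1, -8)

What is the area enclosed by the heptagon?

Apply Gauss's area formula: 2A = Σ (x_i·y_{i+1} − x_{i+1}·y_i), indices taken mod 7.
Σ = (33) + (20) + (13) + (20) + (29) + (73) + (66) = 254
Area = |Σ|/2 = 127.

127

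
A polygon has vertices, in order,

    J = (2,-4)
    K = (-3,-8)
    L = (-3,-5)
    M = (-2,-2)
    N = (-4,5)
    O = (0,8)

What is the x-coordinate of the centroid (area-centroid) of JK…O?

Apply the surveyor's formula. First the cross-terms c_i = x_i·y_{i+1} − x_{i+1}·y_i:
  -28, -9, -4, -18, -32, -16  ⇒  2A = -107, A = -53.5.
Then Σ (x_i + x_{i+1})·c_i = 306, so x̄ = 306 / (6·(-53.5)) = -102/107.

-102/107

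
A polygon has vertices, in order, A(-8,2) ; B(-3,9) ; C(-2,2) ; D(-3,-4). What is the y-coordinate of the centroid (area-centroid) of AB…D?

Apply Gauss's area formula. First the cross-terms c_i = x_i·y_{i+1} − x_{i+1}·y_i:
  -66, 12, 14, -38  ⇒  2A = -78, A = -39.
Then Σ (y_i + y_{i+1})·c_i = -546, so ȳ = -546 / (6·(-39)) = 7/3.

7/3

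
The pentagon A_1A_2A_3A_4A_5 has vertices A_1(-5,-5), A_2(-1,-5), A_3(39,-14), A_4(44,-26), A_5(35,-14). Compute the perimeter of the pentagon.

|A_1A_2| = √((4)² + (0)²) = √16 = 4
|A_2A_3| = √((40)² + (-9)²) = √1681 = 41
|A_3A_4| = √((5)² + (-12)²) = √169 = 13
|A_4A_5| = √((-9)² + (12)²) = √225 = 15
|A_5A_1| = √((-40)² + (9)²) = √1681 = 41
Perimeter = 4 + 41 + 13 + 15 + 41 = 114.

114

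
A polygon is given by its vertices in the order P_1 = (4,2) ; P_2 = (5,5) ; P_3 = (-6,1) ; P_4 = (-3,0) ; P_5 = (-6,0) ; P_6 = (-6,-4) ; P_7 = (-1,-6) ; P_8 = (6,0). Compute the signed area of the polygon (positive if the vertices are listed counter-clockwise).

76

Apply the surveyor's formula: 2A = Σ (x_i·y_{i+1} − x_{i+1}·y_i), indices taken mod 8.
P_1→P_2: (4)(5) − (5)(2) = 10
P_2→P_3: (5)(1) − (-6)(5) = 35
P_3→P_4: (-6)(0) − (-3)(1) = 3
P_4→P_5: (-3)(0) − (-6)(0) = 0
P_5→P_6: (-6)(-4) − (-6)(0) = 24
P_6→P_7: (-6)(-6) − (-1)(-4) = 32
P_7→P_8: (-1)(0) − (6)(-6) = 36
P_8→P_1: (6)(2) − (4)(0) = 12
Σ = 152
Signed area = Σ/2 = 76 (positive ⇒ counter-clockwise traversal).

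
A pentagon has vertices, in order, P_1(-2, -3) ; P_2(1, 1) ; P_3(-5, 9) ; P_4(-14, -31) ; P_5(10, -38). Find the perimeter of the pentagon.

118

|P_1P_2| = √((3)² + (4)²) = √25 = 5
|P_2P_3| = √((-6)² + (8)²) = √100 = 10
|P_3P_4| = √((-9)² + (-40)²) = √1681 = 41
|P_4P_5| = √((24)² + (-7)²) = √625 = 25
|P_5P_1| = √((-12)² + (35)²) = √1369 = 37
Perimeter = 5 + 10 + 41 + 25 + 37 = 118.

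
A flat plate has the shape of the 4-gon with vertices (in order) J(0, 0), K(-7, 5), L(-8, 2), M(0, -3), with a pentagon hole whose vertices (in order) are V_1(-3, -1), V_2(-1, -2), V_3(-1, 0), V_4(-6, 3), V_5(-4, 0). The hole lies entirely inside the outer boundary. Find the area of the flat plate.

Outer boundary:
Σ = (0) + (26) + (24) + (0) = 50
Area = |Σ|/2 = 25.
Hole:
Apply the shoelace formula: 2A = Σ (x_i·y_{i+1} − x_{i+1}·y_i), indices taken mod 5.
Σ = (5) + (-2) + (-3) + (12) + (4) = 16
Area = |Σ|/2 = 8.
Net area = 25 − 8 = 17.

17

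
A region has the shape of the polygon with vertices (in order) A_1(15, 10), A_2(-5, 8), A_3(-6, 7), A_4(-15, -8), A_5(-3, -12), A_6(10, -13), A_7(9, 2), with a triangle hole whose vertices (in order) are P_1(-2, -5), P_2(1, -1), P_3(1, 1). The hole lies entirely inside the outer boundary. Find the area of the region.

421

Outer boundary:
A_1→A_2: (15)(8) − (-5)(10) = 170
A_2→A_3: (-5)(7) − (-6)(8) = 13
A_3→A_4: (-6)(-8) − (-15)(7) = 153
A_4→A_5: (-15)(-12) − (-3)(-8) = 156
A_5→A_6: (-3)(-13) − (10)(-12) = 159
A_6→A_7: (10)(2) − (9)(-13) = 137
A_7→A_1: (9)(10) − (15)(2) = 60
Σ = 848
Area = |Σ|/2 = 424.
Hole:
Apply Gauss's area formula: 2A = Σ (x_i·y_{i+1} − x_{i+1}·y_i), indices taken mod 3.
P_1→P_2: (-2)(-1) − (1)(-5) = 7
P_2→P_3: (1)(1) − (1)(-1) = 2
P_3→P_1: (1)(-5) − (-2)(1) = -3
Σ = 6
Area = |Σ|/2 = 3.
Net area = 424 − 3 = 421.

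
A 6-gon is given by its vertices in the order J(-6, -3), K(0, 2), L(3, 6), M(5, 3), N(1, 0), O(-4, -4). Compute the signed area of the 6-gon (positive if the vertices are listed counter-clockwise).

Cross-terms: -12, -6, -21, -3, -4, -12  ⇒  Σ = -58
Signed area = Σ/2 = -29 (negative ⇒ clockwise traversal).

-29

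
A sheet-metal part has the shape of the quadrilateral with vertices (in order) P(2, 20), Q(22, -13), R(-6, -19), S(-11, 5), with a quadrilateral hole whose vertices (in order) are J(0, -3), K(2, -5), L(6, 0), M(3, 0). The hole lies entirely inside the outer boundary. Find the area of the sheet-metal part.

Outer boundary:
Σ = (-466) + (-496) + (-239) + (-230) = -1431
Area = |Σ|/2 = 715.5.
Hole:
Cross-terms: 6, 30, 0, -9  ⇒  Σ = 27
Area = |Σ|/2 = 13.5.
Net area = 715.5 − 13.5 = 702.

702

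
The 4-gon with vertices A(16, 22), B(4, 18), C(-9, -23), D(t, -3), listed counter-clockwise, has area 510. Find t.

The doubled signed area Σ (x_i y_{i+1} − x_{i+1} y_i) is linear in t.
With t=0 it equals 345; the coefficient of t is 45 (from the two edges through D).
So 45·t + 345 = 2·510 = 1020 ⇒ t = 15.

15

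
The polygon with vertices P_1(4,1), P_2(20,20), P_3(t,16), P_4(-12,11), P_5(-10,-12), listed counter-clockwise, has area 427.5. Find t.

1

The doubled signed area Σ (x_i y_{i+1} − x_{i+1} y_i) is linear in t.
With t=0 it equals 864; the coefficient of t is -9 (from the two edges through P_3).
So -9·t + 864 = 2·427.5 = 855 ⇒ t = 1.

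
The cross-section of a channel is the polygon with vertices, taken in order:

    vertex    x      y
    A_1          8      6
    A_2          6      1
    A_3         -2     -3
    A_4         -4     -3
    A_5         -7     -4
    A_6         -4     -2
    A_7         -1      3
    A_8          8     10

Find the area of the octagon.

Σ = (-28) + (-16) + (-6) + (-5) + (-2) + (-14) + (-34) + (-32) = -137
Area = |Σ|/2 = 68.5.

68.5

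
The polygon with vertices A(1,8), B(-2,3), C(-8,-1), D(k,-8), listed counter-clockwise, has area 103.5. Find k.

Write out the shoelace sum; only the two edges meeting at D involve k:
2·Area = [((-8)·(-8) − k·(-1)) + (k·8 − 1·(-8))] + 45
       = 9·k + 117 = 207
⇒ k = 10.

10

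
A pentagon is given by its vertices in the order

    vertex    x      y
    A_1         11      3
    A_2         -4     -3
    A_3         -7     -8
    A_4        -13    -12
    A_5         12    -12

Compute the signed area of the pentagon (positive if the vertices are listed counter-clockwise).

219

Cross-terms: -21, 11, -20, 300, 168  ⇒  Σ = 438
Signed area = Σ/2 = 219 (positive ⇒ counter-clockwise traversal).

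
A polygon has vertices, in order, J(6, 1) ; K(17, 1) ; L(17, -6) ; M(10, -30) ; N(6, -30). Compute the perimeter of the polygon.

|JK| = √((11)² + (0)²) = √121 = 11
|KL| = √((0)² + (-7)²) = √49 = 7
|LM| = √((-7)² + (-24)²) = √625 = 25
|MN| = √((-4)² + (0)²) = √16 = 4
|NJ| = √((0)² + (31)²) = √961 = 31
Perimeter = 11 + 7 + 25 + 4 + 31 = 78.

78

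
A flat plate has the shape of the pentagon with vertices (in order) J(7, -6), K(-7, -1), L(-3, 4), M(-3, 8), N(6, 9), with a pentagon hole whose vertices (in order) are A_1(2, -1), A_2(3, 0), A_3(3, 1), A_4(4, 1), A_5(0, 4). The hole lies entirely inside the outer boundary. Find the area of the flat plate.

126.5

Outer boundary:
Cross-terms: -49, -31, -12, -75, -99  ⇒  Σ = -266
Area = |Σ|/2 = 133.
Hole:
Σ = (3) + (3) + (-1) + (16) + (-8) = 13
Area = |Σ|/2 = 6.5.
Net area = 133 − 6.5 = 126.5.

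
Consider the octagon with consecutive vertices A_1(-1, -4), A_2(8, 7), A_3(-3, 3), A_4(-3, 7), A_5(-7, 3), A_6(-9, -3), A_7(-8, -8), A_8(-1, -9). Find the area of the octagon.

Apply the shoelace formula: 2A = Σ (x_i·y_{i+1} − x_{i+1}·y_i), indices taken mod 8.
Cross-terms: 25, 45, -12, 40, 48, 48, 64, -5  ⇒  Σ = 253
Area = |Σ|/2 = 126.5.

126.5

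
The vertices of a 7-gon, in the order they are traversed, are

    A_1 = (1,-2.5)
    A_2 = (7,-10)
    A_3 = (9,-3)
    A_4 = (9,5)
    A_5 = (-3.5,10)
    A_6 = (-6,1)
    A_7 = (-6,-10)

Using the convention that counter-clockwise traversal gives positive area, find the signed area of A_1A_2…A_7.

Apply the shoelace formula: 2A = Σ (x_i·y_{i+1} − x_{i+1}·y_i), indices taken mod 7.
Σ = (7.5) + (69) + (72) + (107.5) + (56.5) + (66) + (25) = 403.5
Signed area = Σ/2 = 201.75 (positive ⇒ counter-clockwise traversal).

201.75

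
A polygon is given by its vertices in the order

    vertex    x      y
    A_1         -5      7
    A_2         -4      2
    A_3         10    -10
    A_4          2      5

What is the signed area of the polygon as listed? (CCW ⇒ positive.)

Apply the shoelace formula: 2A = Σ (x_i·y_{i+1} − x_{i+1}·y_i), indices taken mod 4.
A_1→A_2: (-5)(2) − (-4)(7) = 18
A_2→A_3: (-4)(-10) − (10)(2) = 20
A_3→A_4: (10)(5) − (2)(-10) = 70
A_4→A_1: (2)(7) − (-5)(5) = 39
Σ = 147
Signed area = Σ/2 = 73.5 (positive ⇒ counter-clockwise traversal).

73.5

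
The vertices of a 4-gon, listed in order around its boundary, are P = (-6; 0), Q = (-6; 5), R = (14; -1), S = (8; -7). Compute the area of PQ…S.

113

Apply the surveyor's formula: 2A = Σ (x_i·y_{i+1} − x_{i+1}·y_i), indices taken mod 4.
Σ = (-30) + (-64) + (-90) + (-42) = -226
Area = |Σ|/2 = 113.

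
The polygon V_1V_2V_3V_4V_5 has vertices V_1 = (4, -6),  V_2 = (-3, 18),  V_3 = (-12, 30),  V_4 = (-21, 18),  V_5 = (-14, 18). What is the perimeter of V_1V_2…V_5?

|V_1V_2| = √((-7)² + (24)²) = √625 = 25
|V_2V_3| = √((-9)² + (12)²) = √225 = 15
|V_3V_4| = √((-9)² + (-12)²) = √225 = 15
|V_4V_5| = √((7)² + (0)²) = √49 = 7
|V_5V_1| = √((18)² + (-24)²) = √900 = 30
Perimeter = 25 + 15 + 15 + 7 + 30 = 92.

92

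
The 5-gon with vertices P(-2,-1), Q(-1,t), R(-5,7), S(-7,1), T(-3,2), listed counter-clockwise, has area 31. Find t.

10

Write out the shoelace sum; only the two edges meeting at Q involve t:
2·Area = [((-2)·t − (-1)·(-1)) + ((-1)·7 − (-5)·t)] + 40
       = 3·t + 32 = 62
⇒ t = 10.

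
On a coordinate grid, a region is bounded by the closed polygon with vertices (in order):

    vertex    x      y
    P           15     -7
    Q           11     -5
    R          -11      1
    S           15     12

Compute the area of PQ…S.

Apply the shoelace (surveyor's) formula: 2A = Σ (x_i·y_{i+1} − x_{i+1}·y_i), indices taken mod 4.
P→Q: (15)(-5) − (11)(-7) = 2
Q→R: (11)(1) − (-11)(-5) = -44
R→S: (-11)(12) − (15)(1) = -147
S→P: (15)(-7) − (15)(12) = -285
Σ = -474
Area = |Σ|/2 = 237.

237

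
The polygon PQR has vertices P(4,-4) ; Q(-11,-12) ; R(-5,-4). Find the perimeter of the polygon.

|PQ| = √((-15)² + (-8)²) = √289 = 17
|QR| = √((6)² + (8)²) = √100 = 10
|RP| = √((9)² + (0)²) = √81 = 9
Perimeter = 17 + 10 + 9 = 36.

36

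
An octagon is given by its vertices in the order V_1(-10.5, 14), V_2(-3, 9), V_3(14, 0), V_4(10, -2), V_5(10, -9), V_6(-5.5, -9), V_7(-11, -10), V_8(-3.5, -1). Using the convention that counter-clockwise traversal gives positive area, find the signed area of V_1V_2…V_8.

Apply Gauss's area formula: 2A = Σ (x_i·y_{i+1} − x_{i+1}·y_i), indices taken mod 8.
Σ = (-52.5) + (-126) + (-28) + (-70) + (-139.5) + (-44) + (-24) + (-59.5) = -543.5
Signed area = Σ/2 = -271.75 (negative ⇒ clockwise traversal).

-271.75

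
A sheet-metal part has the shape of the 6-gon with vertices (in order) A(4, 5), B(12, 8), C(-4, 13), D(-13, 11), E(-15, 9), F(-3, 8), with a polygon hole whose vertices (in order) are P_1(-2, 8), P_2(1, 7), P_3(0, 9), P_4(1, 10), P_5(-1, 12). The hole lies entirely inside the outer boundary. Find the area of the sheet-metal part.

88.5

Outer boundary:
Apply Gauss's area formula: 2A = Σ (x_i·y_{i+1} − x_{i+1}·y_i), indices taken mod 6.
Cross-terms: -28, 188, 125, 48, -93, -47  ⇒  Σ = 193
Area = |Σ|/2 = 96.5.
Hole:
Apply the shoelace formula: 2A = Σ (x_i·y_{i+1} − x_{i+1}·y_i), indices taken mod 5.
P_1→P_2: (-2)(7) − (1)(8) = -22
P_2→P_3: (1)(9) − (0)(7) = 9
P_3→P_4: (0)(10) − (1)(9) = -9
P_4→P_5: (1)(12) − (-1)(10) = 22
P_5→P_1: (-1)(8) − (-2)(12) = 16
Σ = 16
Area = |Σ|/2 = 8.
Net area = 96.5 − 8 = 88.5.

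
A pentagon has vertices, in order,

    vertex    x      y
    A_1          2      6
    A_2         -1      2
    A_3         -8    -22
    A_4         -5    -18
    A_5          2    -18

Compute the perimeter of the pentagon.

|A_1A_2| = √((-3)² + (-4)²) = √25 = 5
|A_2A_3| = √((-7)² + (-24)²) = √625 = 25
|A_3A_4| = √((3)² + (4)²) = √25 = 5
|A_4A_5| = √((7)² + (0)²) = √49 = 7
|A_5A_1| = √((0)² + (24)²) = √576 = 24
Perimeter = 5 + 25 + 5 + 7 + 24 = 66.

66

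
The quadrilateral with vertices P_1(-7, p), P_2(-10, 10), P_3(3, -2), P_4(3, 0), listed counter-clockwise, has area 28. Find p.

10

The doubled signed area Σ (x_i y_{i+1} − x_{i+1} y_i) is linear in p.
With p=0 it equals -74; the coefficient of p is 13 (from the two edges through P_1).
So 13·p + -74 = 2·28 = 56 ⇒ p = 10.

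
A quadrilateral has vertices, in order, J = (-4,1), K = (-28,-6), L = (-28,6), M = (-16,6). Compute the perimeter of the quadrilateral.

62

|JK| = √((-24)² + (-7)²) = √625 = 25
|KL| = √((0)² + (12)²) = √144 = 12
|LM| = √((12)² + (0)²) = √144 = 12
|MJ| = √((12)² + (-5)²) = √169 = 13
Perimeter = 25 + 12 + 12 + 13 = 62.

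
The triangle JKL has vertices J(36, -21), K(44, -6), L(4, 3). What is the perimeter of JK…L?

|JK| = √((8)² + (15)²) = √289 = 17
|KL| = √((-40)² + (9)²) = √1681 = 41
|LJ| = √((32)² + (-24)²) = √1600 = 40
Perimeter = 17 + 41 + 40 = 98.

98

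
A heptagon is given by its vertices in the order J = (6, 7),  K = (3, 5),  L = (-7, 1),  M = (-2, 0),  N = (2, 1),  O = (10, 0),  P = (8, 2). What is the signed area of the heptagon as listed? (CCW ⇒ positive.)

Apply the shoelace formula: 2A = Σ (x_i·y_{i+1} − x_{i+1}·y_i), indices taken mod 7.
Σ = (9) + (38) + (2) + (-2) + (-10) + (20) + (44) = 101
Signed area = Σ/2 = 50.5 (positive ⇒ counter-clockwise traversal).

50.5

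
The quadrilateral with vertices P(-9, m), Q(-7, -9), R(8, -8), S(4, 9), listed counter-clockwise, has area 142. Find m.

Write out the shoelace sum; only the two edges meeting at P involve m:
2·Area = [(4·m − (-9)·9) + ((-9)·(-9) − (-7)·m)] + 232
       = 11·m + 394 = 284
⇒ m = -10.

-10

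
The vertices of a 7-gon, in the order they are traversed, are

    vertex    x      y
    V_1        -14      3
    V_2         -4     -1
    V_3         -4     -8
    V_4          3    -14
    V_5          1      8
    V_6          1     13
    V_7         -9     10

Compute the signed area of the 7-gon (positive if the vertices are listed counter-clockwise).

208.5

Σ = (26) + (28) + (80) + (38) + (5) + (127) + (113) = 417
Signed area = Σ/2 = 208.5 (positive ⇒ counter-clockwise traversal).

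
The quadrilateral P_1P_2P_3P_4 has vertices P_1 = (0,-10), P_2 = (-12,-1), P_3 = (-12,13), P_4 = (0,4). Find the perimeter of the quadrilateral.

|P_1P_2| = √((-12)² + (9)²) = √225 = 15
|P_2P_3| = √((0)² + (14)²) = √196 = 14
|P_3P_4| = √((12)² + (-9)²) = √225 = 15
|P_4P_1| = √((0)² + (-14)²) = √196 = 14
Perimeter = 15 + 14 + 15 + 14 = 58.

58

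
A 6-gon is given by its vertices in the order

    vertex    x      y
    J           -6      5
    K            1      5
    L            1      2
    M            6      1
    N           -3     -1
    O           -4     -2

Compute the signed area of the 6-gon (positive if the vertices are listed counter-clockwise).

-41

Cross-terms: -35, -3, -11, -3, 2, -32  ⇒  Σ = -82
Signed area = Σ/2 = -41 (negative ⇒ clockwise traversal).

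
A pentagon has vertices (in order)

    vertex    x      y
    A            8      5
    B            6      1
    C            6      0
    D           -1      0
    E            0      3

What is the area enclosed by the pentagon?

27.5

Apply Gauss's area formula: 2A = Σ (x_i·y_{i+1} − x_{i+1}·y_i), indices taken mod 5.
Cross-terms: -22, -6, 0, -3, -24  ⇒  Σ = -55
Area = |Σ|/2 = 27.5.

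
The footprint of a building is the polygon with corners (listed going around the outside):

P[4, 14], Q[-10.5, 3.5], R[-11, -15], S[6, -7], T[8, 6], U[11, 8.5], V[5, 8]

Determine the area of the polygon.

350.75

Apply the shoelace (surveyor's) formula: 2A = Σ (x_i·y_{i+1} − x_{i+1}·y_i), indices taken mod 7.
P→Q: (4)(3.5) − (-10.5)(14) = 161
Q→R: (-10.5)(-15) − (-11)(3.5) = 196
R→S: (-11)(-7) − (6)(-15) = 167
S→T: (6)(6) − (8)(-7) = 92
T→U: (8)(8.5) − (11)(6) = 2
U→V: (11)(8) − (5)(8.5) = 45.5
V→P: (5)(14) − (4)(8) = 38
Σ = 701.5
Area = |Σ|/2 = 350.75.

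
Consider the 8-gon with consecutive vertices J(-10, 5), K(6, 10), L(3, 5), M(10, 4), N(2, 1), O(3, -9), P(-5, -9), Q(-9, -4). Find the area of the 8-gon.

202.5

J→K: (-10)(10) − (6)(5) = -130
K→L: (6)(5) − (3)(10) = 0
L→M: (3)(4) − (10)(5) = -38
M→N: (10)(1) − (2)(4) = 2
N→O: (2)(-9) − (3)(1) = -21
O→P: (3)(-9) − (-5)(-9) = -72
P→Q: (-5)(-4) − (-9)(-9) = -61
Q→J: (-9)(5) − (-10)(-4) = -85
Σ = -405
Area = |Σ|/2 = 202.5.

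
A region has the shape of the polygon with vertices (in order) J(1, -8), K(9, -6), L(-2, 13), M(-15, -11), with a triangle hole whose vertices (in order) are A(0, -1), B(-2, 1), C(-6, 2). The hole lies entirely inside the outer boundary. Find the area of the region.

Outer boundary:
Σ = (66) + (105) + (217) + (131) = 519
Area = |Σ|/2 = 259.5.
Hole:
Cross-terms: -2, 2, 6  ⇒  Σ = 6
Area = |Σ|/2 = 3.
Net area = 259.5 − 3 = 256.5.

256.5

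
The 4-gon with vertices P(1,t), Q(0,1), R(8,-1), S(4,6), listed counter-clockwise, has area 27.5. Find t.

4

The doubled signed area Σ (x_i y_{i+1} − x_{i+1} y_i) is linear in t.
With t=0 it equals 39; the coefficient of t is 4 (from the two edges through P).
So 4·t + 39 = 2·27.5 = 55 ⇒ t = 4.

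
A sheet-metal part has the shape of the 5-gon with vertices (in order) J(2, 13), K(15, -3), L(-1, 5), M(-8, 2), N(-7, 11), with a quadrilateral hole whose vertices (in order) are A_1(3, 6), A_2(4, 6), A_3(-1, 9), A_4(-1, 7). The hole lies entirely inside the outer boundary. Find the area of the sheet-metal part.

Outer boundary:
Σ = (-201) + (72) + (38) + (-74) + (-113) = -278
Area = |Σ|/2 = 139.
Hole:
Apply the shoelace (surveyor's) formula: 2A = Σ (x_i·y_{i+1} − x_{i+1}·y_i), indices taken mod 4.
A_1→A_2: (3)(6) − (4)(6) = -6
A_2→A_3: (4)(9) − (-1)(6) = 42
A_3→A_4: (-1)(7) − (-1)(9) = 2
A_4→A_1: (-1)(6) − (3)(7) = -27
Σ = 11
Area = |Σ|/2 = 5.5.
Net area = 139 − 5.5 = 133.5.

133.5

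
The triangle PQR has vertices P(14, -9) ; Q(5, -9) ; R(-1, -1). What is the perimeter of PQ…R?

36

|PQ| = √((-9)² + (0)²) = √81 = 9
|QR| = √((-6)² + (8)²) = √100 = 10
|RP| = √((15)² + (-8)²) = √289 = 17
Perimeter = 9 + 10 + 17 = 36.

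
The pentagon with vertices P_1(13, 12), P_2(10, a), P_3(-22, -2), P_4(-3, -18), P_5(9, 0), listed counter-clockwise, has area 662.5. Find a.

23

Write out the shoelace sum; only the two edges meeting at P_2 involve a:
2·Area = [(13·a − 10·12) + (10·(-2) − (-22)·a)] + 660
       = 35·a + 520 = 1325
⇒ a = 23.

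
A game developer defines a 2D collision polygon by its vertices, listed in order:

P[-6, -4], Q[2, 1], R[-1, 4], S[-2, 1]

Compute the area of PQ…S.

P→Q: (-6)(1) − (2)(-4) = 2
Q→R: (2)(4) − (-1)(1) = 9
R→S: (-1)(1) − (-2)(4) = 7
S→P: (-2)(-4) − (-6)(1) = 14
Σ = 32
Area = |Σ|/2 = 16.

16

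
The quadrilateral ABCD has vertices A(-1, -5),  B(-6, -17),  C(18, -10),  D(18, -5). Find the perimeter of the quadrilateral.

|AB| = √((-5)² + (-12)²) = √169 = 13
|BC| = √((24)² + (7)²) = √625 = 25
|CD| = √((0)² + (5)²) = √25 = 5
|DA| = √((-19)² + (0)²) = √361 = 19
Perimeter = 13 + 25 + 5 + 19 = 62.

62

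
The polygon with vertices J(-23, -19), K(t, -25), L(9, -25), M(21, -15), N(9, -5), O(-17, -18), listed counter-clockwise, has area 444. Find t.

The doubled signed area Σ (x_i y_{i+1} − x_{i+1} y_i) is linear in t.
With t=0 it equals 882; the coefficient of t is -6 (from the two edges through K).
So -6·t + 882 = 2·444 = 888 ⇒ t = -1.

-1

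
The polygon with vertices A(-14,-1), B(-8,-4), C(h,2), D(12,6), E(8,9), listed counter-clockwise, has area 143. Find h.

The doubled signed area Σ (x_i y_{i+1} − x_{i+1} y_i) is linear in h.
With h=0 it equals 186; the coefficient of h is 10 (from the two edges through C).
So 10·h + 186 = 2·143 = 286 ⇒ h = 10.

10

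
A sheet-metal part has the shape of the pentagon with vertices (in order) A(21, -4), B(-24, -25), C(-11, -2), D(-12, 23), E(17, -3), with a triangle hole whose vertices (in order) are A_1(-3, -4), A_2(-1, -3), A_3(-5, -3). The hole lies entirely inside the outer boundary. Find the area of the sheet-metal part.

Outer boundary:
Cross-terms: -621, -227, -277, -355, -5  ⇒  Σ = -1485
Area = |Σ|/2 = 742.5.
Hole:
Apply the shoelace formula: 2A = Σ (x_i·y_{i+1} − x_{i+1}·y_i), indices taken mod 3.
A_1→A_2: (-3)(-3) − (-1)(-4) = 5
A_2→A_3: (-1)(-3) − (-5)(-3) = -12
A_3→A_1: (-5)(-4) − (-3)(-3) = 11
Σ = 4
Area = |Σ|/2 = 2.
Net area = 742.5 − 2 = 740.5.

740.5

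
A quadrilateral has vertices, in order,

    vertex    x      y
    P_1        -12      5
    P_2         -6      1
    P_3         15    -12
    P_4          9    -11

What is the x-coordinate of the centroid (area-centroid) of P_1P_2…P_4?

102/23

Apply the surveyor's formula. First the cross-terms c_i = x_i·y_{i+1} − x_{i+1}·y_i:
  18, 57, -57, -87  ⇒  2A = -69, A = -34.5.
Then Σ (x_i + x_{i+1})·c_i = -918, so x̄ = -918 / (6·(-34.5)) = 102/23.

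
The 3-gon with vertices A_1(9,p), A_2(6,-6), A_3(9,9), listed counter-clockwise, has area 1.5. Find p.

10

Write out the shoelace sum; only the two edges meeting at A_1 involve p:
2·Area = [(9·p − 9·9) + (9·(-6) − 6·p)] + 108
       = 3·p + -27 = 3
⇒ p = 10.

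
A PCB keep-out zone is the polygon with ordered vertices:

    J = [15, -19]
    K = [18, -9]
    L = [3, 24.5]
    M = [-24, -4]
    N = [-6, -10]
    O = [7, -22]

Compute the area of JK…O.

Apply the shoelace (surveyor's) formula: 2A = Σ (x_i·y_{i+1} − x_{i+1}·y_i), indices taken mod 6.
Cross-terms: 207, 468, 576, 216, 202, 197  ⇒  Σ = 1866
Area = |Σ|/2 = 933.

933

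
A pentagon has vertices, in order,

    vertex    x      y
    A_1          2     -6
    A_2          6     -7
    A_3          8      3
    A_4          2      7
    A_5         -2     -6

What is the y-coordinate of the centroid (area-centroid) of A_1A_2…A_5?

Apply the shoelace (surveyor's) formula. First the cross-terms c_i = x_i·y_{i+1} − x_{i+1}·y_i:
  22, 74, 50, 2, 24  ⇒  2A = 172, A = 86.
Then Σ (y_i + y_{i+1})·c_i = -368, so ȳ = -368 / (6·86) = -92/129.

-92/129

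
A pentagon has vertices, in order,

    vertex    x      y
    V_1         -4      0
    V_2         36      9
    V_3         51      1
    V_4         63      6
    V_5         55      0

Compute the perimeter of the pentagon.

140

|V_1V_2| = √((40)² + (9)²) = √1681 = 41
|V_2V_3| = √((15)² + (-8)²) = √289 = 17
|V_3V_4| = √((12)² + (5)²) = √169 = 13
|V_4V_5| = √((-8)² + (-6)²) = √100 = 10
|V_5V_1| = √((-59)² + (0)²) = √3481 = 59
Perimeter = 41 + 17 + 13 + 10 + 59 = 140.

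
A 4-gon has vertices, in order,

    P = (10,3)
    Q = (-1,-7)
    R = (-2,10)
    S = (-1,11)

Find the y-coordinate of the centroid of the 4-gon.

Apply the surveyor's formula. First the cross-terms c_i = x_i·y_{i+1} − x_{i+1}·y_i:
  -67, -24, -12, -113  ⇒  2A = -216, A = -108.
Then Σ (y_i + y_{i+1})·c_i = -1638, so ȳ = -1638 / (6·(-108)) = 91/36.

91/36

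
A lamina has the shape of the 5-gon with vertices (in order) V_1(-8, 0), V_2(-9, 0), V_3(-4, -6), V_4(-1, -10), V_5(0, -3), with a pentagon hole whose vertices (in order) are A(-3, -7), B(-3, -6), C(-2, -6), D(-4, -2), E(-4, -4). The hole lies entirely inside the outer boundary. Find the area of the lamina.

30

Outer boundary:
Apply Gauss's area formula: 2A = Σ (x_i·y_{i+1} − x_{i+1}·y_i), indices taken mod 5.
Σ = (0) + (54) + (34) + (3) + (-24) = 67
Area = |Σ|/2 = 33.5.
Hole:
Apply the shoelace (surveyor's) formula: 2A = Σ (x_i·y_{i+1} − x_{i+1}·y_i), indices taken mod 5.
Σ = (-3) + (6) + (-20) + (8) + (16) = 7
Area = |Σ|/2 = 3.5.
Net area = 33.5 − 3.5 = 30.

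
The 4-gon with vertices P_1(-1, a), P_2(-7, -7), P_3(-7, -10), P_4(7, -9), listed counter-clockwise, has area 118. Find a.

Write out the shoelace sum; only the two edges meeting at P_1 involve a:
2·Area = [(7·a − (-1)·(-9)) + ((-1)·(-7) − (-7)·a)] + 154
       = 14·a + 152 = 236
⇒ a = 6.

6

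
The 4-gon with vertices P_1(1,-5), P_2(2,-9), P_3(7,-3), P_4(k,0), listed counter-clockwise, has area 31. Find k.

The doubled signed area Σ (x_i y_{i+1} − x_{i+1} y_i) is linear in k.
With k=0 it equals 58; the coefficient of k is -2 (from the two edges through P_4).
So -2·k + 58 = 2·31 = 62 ⇒ k = -2.

-2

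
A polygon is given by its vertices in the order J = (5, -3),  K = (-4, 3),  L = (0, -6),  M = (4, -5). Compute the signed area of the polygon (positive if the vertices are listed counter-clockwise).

Apply the surveyor's formula: 2A = Σ (x_i·y_{i+1} − x_{i+1}·y_i), indices taken mod 4.
J→K: (5)(3) − (-4)(-3) = 3
K→L: (-4)(-6) − (0)(3) = 24
L→M: (0)(-5) − (4)(-6) = 24
M→J: (4)(-3) − (5)(-5) = 13
Σ = 64
Signed area = Σ/2 = 32 (positive ⇒ counter-clockwise traversal).

32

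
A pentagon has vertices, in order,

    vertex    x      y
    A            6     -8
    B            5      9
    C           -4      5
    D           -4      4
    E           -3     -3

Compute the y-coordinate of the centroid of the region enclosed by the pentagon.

182/225

Apply the shoelace (surveyor's) formula. First the cross-terms c_i = x_i·y_{i+1} − x_{i+1}·y_i:
  94, 61, 4, 24, 42  ⇒  2A = 225, A = 112.5.
Then Σ (y_i + y_{i+1})·c_i = 546, so ȳ = 546 / (6·112.5) = 182/225.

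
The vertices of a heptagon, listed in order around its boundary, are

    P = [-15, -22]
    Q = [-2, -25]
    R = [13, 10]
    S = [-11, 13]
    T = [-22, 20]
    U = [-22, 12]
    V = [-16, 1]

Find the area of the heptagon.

Apply the shoelace formula: 2A = Σ (x_i·y_{i+1} − x_{i+1}·y_i), indices taken mod 7.
Cross-terms: 331, 305, 279, 66, 176, 170, 367  ⇒  Σ = 1694
Area = |Σ|/2 = 847.

847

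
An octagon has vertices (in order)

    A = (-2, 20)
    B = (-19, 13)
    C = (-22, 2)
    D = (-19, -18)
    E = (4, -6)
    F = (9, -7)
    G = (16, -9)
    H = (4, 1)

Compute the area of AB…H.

706.5

Σ = (354) + (248) + (434) + (186) + (26) + (31) + (52) + (82) = 1413
Area = |Σ|/2 = 706.5.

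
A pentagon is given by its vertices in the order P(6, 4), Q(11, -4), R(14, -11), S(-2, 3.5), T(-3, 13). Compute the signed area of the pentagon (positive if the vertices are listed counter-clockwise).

Apply the shoelace (surveyor's) formula: 2A = Σ (x_i·y_{i+1} − x_{i+1}·y_i), indices taken mod 5.
Cross-terms: -68, -65, 27, -15.5, -90  ⇒  Σ = -211.5
Signed area = Σ/2 = -105.75 (negative ⇒ clockwise traversal).

-105.75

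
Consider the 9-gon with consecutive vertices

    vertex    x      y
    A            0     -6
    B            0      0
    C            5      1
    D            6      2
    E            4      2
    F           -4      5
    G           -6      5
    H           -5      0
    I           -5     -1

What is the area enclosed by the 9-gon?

53

Σ = (0) + (0) + (4) + (4) + (28) + (10) + (25) + (5) + (30) = 106
Area = |Σ|/2 = 53.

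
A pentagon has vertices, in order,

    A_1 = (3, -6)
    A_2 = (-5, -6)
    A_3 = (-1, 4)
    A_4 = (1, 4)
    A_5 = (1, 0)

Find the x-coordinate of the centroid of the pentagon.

-55/69

Apply the surveyor's formula. First the cross-terms c_i = x_i·y_{i+1} − x_{i+1}·y_i:
  -48, -26, -8, -4, -6  ⇒  2A = -92, A = -46.
Then Σ (x_i + x_{i+1})·c_i = 220, so x̄ = 220 / (6·(-46)) = -55/69.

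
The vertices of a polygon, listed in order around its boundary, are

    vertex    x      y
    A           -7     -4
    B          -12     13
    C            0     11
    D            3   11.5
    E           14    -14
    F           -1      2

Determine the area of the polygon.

Apply Gauss's area formula: 2A = Σ (x_i·y_{i+1} − x_{i+1}·y_i), indices taken mod 6.
A→B: (-7)(13) − (-12)(-4) = -139
B→C: (-12)(11) − (0)(13) = -132
C→D: (0)(11.5) − (3)(11) = -33
D→E: (3)(-14) − (14)(11.5) = -203
E→F: (14)(2) − (-1)(-14) = 14
F→A: (-1)(-4) − (-7)(2) = 18
Σ = -475
Area = |Σ|/2 = 237.5.

237.5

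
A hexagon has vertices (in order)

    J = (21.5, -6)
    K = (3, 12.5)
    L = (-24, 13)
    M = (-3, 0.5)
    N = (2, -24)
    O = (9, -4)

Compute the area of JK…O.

481.875

Cross-terms: 286.75, 339, 27, 71, 208, 32  ⇒  Σ = 963.75
Area = |Σ|/2 = 481.875.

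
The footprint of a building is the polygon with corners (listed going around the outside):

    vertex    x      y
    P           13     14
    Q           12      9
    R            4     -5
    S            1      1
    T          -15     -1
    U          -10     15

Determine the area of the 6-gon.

347

P→Q: (13)(9) − (12)(14) = -51
Q→R: (12)(-5) − (4)(9) = -96
R→S: (4)(1) − (1)(-5) = 9
S→T: (1)(-1) − (-15)(1) = 14
T→U: (-15)(15) − (-10)(-1) = -235
U→P: (-10)(14) − (13)(15) = -335
Σ = -694
Area = |Σ|/2 = 347.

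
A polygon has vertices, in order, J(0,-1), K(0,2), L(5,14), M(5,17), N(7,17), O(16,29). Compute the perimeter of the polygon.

70

|JK| = √((0)² + (3)²) = √9 = 3
|KL| = √((5)² + (12)²) = √169 = 13
|LM| = √((0)² + (3)²) = √9 = 3
|MN| = √((2)² + (0)²) = √4 = 2
|NO| = √((9)² + (12)²) = √225 = 15
|OJ| = √((-16)² + (-30)²) = √1156 = 34
Perimeter = 3 + 13 + 3 + 2 + 15 + 34 = 70.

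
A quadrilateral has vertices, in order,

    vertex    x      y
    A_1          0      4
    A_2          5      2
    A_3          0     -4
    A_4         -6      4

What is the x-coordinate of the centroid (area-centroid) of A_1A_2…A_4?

-1/3

Apply the shoelace (surveyor's) formula. First the cross-terms c_i = x_i·y_{i+1} − x_{i+1}·y_i:
  -20, -20, -24, -24  ⇒  2A = -88, A = -44.
Then Σ (x_i + x_{i+1})·c_i = 88, so x̄ = 88 / (6·(-44)) = -1/3.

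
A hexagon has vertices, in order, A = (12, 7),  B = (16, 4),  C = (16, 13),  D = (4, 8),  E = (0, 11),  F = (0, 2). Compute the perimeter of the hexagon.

|AB| = √((4)² + (-3)²) = √25 = 5
|BC| = √((0)² + (9)²) = √81 = 9
|CD| = √((-12)² + (-5)²) = √169 = 13
|DE| = √((-4)² + (3)²) = √25 = 5
|EF| = √((0)² + (-9)²) = √81 = 9
|FA| = √((12)² + (5)²) = √169 = 13
Perimeter = 5 + 9 + 13 + 5 + 9 + 13 = 54.

54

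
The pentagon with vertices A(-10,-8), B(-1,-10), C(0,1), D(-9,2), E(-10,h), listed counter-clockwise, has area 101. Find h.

2

The doubled signed area Σ (x_i y_{i+1} − x_{i+1} y_i) is linear in h.
With h=0 it equals 200; the coefficient of h is 1 (from the two edges through E).
So 1·h + 200 = 2·101 = 202 ⇒ h = 2.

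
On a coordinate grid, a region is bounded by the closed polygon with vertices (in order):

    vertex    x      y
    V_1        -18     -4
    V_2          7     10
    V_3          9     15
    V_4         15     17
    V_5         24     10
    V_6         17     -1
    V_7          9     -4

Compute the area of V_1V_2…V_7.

V_1→V_2: (-18)(10) − (7)(-4) = -152
V_2→V_3: (7)(15) − (9)(10) = 15
V_3→V_4: (9)(17) − (15)(15) = -72
V_4→V_5: (15)(10) − (24)(17) = -258
V_5→V_6: (24)(-1) − (17)(10) = -194
V_6→V_7: (17)(-4) − (9)(-1) = -59
V_7→V_1: (9)(-4) − (-18)(-4) = -108
Σ = -828
Area = |Σ|/2 = 414.

414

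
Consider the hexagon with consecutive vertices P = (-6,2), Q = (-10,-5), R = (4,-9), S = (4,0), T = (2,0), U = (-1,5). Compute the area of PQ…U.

Apply the shoelace (surveyor's) formula: 2A = Σ (x_i·y_{i+1} − x_{i+1}·y_i), indices taken mod 6.
P→Q: (-6)(-5) − (-10)(2) = 50
Q→R: (-10)(-9) − (4)(-5) = 110
R→S: (4)(0) − (4)(-9) = 36
S→T: (4)(0) − (2)(0) = 0
T→U: (2)(5) − (-1)(0) = 10
U→P: (-1)(2) − (-6)(5) = 28
Σ = 234
Area = |Σ|/2 = 117.

117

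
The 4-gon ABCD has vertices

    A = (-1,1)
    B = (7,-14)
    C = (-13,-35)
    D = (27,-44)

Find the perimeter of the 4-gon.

140

|AB| = √((8)² + (-15)²) = √289 = 17
|BC| = √((-20)² + (-21)²) = √841 = 29
|CD| = √((40)² + (-9)²) = √1681 = 41
|DA| = √((-28)² + (45)²) = √2809 = 53
Perimeter = 17 + 29 + 41 + 53 = 140.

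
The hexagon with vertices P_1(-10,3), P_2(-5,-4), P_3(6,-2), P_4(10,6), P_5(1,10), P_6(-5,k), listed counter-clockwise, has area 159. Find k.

4

Write out the shoelace sum; only the two edges meeting at P_6 involve k:
2·Area = [(1·k − (-5)·10) + ((-5)·3 − (-10)·k)] + 239
       = 11·k + 274 = 318
⇒ k = 4.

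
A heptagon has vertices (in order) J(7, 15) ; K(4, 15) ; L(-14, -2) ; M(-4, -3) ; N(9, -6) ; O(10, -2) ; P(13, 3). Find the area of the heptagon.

Apply Gauss's area formula: 2A = Σ (x_i·y_{i+1} − x_{i+1}·y_i), indices taken mod 7.
Σ = (45) + (202) + (34) + (51) + (42) + (56) + (174) = 604
Area = |Σ|/2 = 302.

302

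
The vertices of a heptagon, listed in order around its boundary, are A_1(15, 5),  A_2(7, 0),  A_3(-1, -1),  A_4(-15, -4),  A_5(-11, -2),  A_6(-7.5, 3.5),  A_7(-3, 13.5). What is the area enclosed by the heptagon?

Apply the shoelace (surveyor's) formula: 2A = Σ (x_i·y_{i+1} − x_{i+1}·y_i), indices taken mod 7.
Cross-terms: -35, -7, -11, -14, -53.5, -90.75, -217.5  ⇒  Σ = -428.75
Area = |Σ|/2 = 214.375.

214.375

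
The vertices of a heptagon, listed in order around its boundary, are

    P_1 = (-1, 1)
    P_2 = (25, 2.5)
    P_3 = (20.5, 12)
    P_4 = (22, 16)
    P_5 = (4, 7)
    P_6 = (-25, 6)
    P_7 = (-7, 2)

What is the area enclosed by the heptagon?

Apply the shoelace (surveyor's) formula: 2A = Σ (x_i·y_{i+1} − x_{i+1}·y_i), indices taken mod 7.
P_1→P_2: (-1)(2.5) − (25)(1) = -27.5
P_2→P_3: (25)(12) − (20.5)(2.5) = 248.75
P_3→P_4: (20.5)(16) − (22)(12) = 64
P_4→P_5: (22)(7) − (4)(16) = 90
P_5→P_6: (4)(6) − (-25)(7) = 199
P_6→P_7: (-25)(2) − (-7)(6) = -8
P_7→P_1: (-7)(1) − (-1)(2) = -5
Σ = 561.25
Area = |Σ|/2 = 280.625.

280.625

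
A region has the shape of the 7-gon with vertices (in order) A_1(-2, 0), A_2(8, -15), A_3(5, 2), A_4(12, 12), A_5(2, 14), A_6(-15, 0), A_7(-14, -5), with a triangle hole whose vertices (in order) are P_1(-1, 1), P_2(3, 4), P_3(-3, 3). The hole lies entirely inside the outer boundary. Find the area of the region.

Outer boundary:
Apply the surveyor's formula: 2A = Σ (x_i·y_{i+1} − x_{i+1}·y_i), indices taken mod 7.
A_1→A_2: (-2)(-15) − (8)(0) = 30
A_2→A_3: (8)(2) − (5)(-15) = 91
A_3→A_4: (5)(12) − (12)(2) = 36
A_4→A_5: (12)(14) − (2)(12) = 144
A_5→A_6: (2)(0) − (-15)(14) = 210
A_6→A_7: (-15)(-5) − (-14)(0) = 75
A_7→A_1: (-14)(0) − (-2)(-5) = -10
Σ = 576
Area = |Σ|/2 = 288.
Hole:
Apply the surveyor's formula: 2A = Σ (x_i·y_{i+1} − x_{i+1}·y_i), indices taken mod 3.
P_1→P_2: (-1)(4) − (3)(1) = -7
P_2→P_3: (3)(3) − (-3)(4) = 21
P_3→P_1: (-3)(1) − (-1)(3) = 0
Σ = 14
Area = |Σ|/2 = 7.
Net area = 288 − 7 = 281.

281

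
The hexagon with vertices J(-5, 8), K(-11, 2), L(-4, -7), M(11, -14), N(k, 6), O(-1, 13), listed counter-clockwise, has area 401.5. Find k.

14

Write out the shoelace sum; only the two edges meeting at N involve k:
2·Area = [(11·6 − k·(-14)) + (k·13 − (-1)·6)] + 353
       = 27·k + 425 = 803
⇒ k = 14.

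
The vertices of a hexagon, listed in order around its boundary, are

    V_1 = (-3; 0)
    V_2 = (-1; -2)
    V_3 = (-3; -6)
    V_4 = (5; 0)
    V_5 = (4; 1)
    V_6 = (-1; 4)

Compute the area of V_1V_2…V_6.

Σ = (6) + (0) + (30) + (5) + (17) + (12) = 70
Area = |Σ|/2 = 35.

35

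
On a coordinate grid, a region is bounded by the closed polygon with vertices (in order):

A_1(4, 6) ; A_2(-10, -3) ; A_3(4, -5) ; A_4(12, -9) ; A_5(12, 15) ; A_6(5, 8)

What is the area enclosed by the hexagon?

220.5

Cross-terms: 48, 62, 24, 288, 21, -2  ⇒  Σ = 441
Area = |Σ|/2 = 220.5.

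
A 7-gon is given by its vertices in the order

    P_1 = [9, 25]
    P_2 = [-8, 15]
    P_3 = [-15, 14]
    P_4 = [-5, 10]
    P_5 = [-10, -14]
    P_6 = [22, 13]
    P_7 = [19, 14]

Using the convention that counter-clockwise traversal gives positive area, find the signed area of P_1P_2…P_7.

Apply the shoelace (surveyor's) formula: 2A = Σ (x_i·y_{i+1} − x_{i+1}·y_i), indices taken mod 7.
P_1→P_2: (9)(15) − (-8)(25) = 335
P_2→P_3: (-8)(14) − (-15)(15) = 113
P_3→P_4: (-15)(10) − (-5)(14) = -80
P_4→P_5: (-5)(-14) − (-10)(10) = 170
P_5→P_6: (-10)(13) − (22)(-14) = 178
P_6→P_7: (22)(14) − (19)(13) = 61
P_7→P_1: (19)(25) − (9)(14) = 349
Σ = 1126
Signed area = Σ/2 = 563 (positive ⇒ counter-clockwise traversal).

563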